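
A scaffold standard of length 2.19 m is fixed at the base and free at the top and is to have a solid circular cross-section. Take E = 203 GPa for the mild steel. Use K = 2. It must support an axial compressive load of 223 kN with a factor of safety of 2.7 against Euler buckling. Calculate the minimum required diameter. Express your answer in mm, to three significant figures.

d ≈ 104 mm

Required P_cr = n·P = 2.7 × 223 = 602.1 kN
L_e = K·L = 2 × 2.19 = 4.380 m
Required I = P_cr·L_e²/(π²E) = 6.021×10^5 × 4.380² / (π² × 2.03×10^11) = 5.765×10^-6 m⁴
I_req = 5.765×10^6 mm⁴
Solid circle: I = πd⁴/64  ⇒  d = (64I/π)^(1/4) = (64×5.765×10^6/π)^(1/4) = 104 mm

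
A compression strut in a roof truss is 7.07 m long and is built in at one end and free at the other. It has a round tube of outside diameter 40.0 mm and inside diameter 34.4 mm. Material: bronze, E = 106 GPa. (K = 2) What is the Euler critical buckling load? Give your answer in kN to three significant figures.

P_cr ≈ 0.298 kN

d_o = 40.0 mm, d_i = 34.4 mm
I = π(d_o⁴ − d_i⁴)/64 = π(40.0⁴ − 34.40⁴)/64 = 5.692×10^4 mm⁴
I = 5.692×10^4 mm⁴ = 5.692×10^-8 m⁴
Effective length L_e = K·L = 2 × 7.07 = 14.14 m
P_cr = π²EI / L_e² = π² × 106×10⁹ × 5.692×10^-8 / 14.14² = 297.9 N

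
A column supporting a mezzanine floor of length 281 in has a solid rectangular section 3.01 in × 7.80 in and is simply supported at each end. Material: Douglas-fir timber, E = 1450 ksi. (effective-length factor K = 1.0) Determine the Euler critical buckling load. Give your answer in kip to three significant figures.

Buckling occurs about the weak axis: I_min = h·b³/12 with b = 3.01 in (the shorter side).
I_min = 7.80×3.01³/12 = 17.73 in⁴
Effective length L_e = K·L = 1 × 281 = 281.0 in
P_cr = π²EI / L_e² = π² × 1450×10³ × 17.73 / 281.0² = 3.213×10^3 lb

P_cr ≈ 3.21 kip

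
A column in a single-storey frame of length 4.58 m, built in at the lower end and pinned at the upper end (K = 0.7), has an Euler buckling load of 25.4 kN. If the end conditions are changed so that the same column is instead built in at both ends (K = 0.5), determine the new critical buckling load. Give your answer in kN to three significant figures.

P_cr ≈ 49.8 kN

P_cr ∝ 1/K², so P_cr,new = P_cr,old × (K_old/K_new)² = 25.4 × (0.7/0.5)²
= 25.4 × 1.960 = 49.8 kN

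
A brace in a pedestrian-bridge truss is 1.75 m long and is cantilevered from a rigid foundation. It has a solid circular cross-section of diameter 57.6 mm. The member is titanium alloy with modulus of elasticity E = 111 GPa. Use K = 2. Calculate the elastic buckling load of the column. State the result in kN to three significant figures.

I = πd⁴/64 = π×57.6⁴/64 = 5.403×10^5 mm⁴
I = 5.403×10^5 mm⁴ = 5.403×10^-7 m⁴
Effective length L_e = K·L = 2 × 1.75 = 3.500 m
P_cr = π²EI / L_e² = π² × 111×10⁹ × 5.403×10^-7 / 3.500² = 4.832×10^4 N

P_cr ≈ 48.3 kN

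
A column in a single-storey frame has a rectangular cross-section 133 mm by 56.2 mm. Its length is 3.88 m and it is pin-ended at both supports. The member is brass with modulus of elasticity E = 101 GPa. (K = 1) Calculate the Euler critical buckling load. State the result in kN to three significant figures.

Buckling occurs about the weak axis: I_min = h·b³/12 with b = 56.2 mm (the shorter side).
I_min = 133×56.2³/12 = 1.967×10^6 mm⁴
I = 1.967×10^6 mm⁴ = 1.967×10^-6 m⁴
Effective length L_e = K·L = 1 × 3.88 = 3.880 m
P_cr = π²EI / L_e² = π² × 101×10⁹ × 1.967×10^-6 / 3.880² = 1.303×10^5 N

P_cr ≈ 130 kN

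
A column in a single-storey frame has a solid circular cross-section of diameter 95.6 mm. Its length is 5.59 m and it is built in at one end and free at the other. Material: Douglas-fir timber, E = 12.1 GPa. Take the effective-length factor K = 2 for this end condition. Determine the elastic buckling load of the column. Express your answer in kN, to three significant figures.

P_cr ≈ 3.92 kN

I = πd⁴/64 = π×95.6⁴/64 = 4.100×10^6 mm⁴
I = 4.100×10^6 mm⁴ = 4.100×10^-6 m⁴
Effective length L_e = K·L = 2 × 5.59 = 11.18 m
P_cr = π²EI / L_e² = π² × 12.1×10⁹ × 4.100×10^-6 / 11.18² = 3.917×10^3 N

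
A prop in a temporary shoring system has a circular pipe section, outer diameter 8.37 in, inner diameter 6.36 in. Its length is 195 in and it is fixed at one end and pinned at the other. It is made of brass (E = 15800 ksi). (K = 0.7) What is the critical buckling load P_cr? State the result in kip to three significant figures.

d_o = 8.37 in, d_i = 6.36 in
I = π(d_o⁴ − d_i⁴)/64 = π(8.37⁴ − 6.360⁴)/64 = 160.6 in⁴
Effective length L_e = K·L = 0.7 × 195 = 136.5 in
P_cr = π²EI / L_e² = π² × 15800×10³ × 160.6 / 136.5² = 1.344×10^6 lb

P_cr ≈ 1340 kip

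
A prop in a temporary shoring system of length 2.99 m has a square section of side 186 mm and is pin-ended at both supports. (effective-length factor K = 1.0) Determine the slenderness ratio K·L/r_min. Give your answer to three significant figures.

λ ≈ 55.7

For a square r = a/√12 = 186/√12 = 53.69 mm
L_e = K·L = 1 × 2.99 m = 2.990 m = 2990.0 mm
λ = L_e / r_min = 2990.0 / 53.69 = 55.7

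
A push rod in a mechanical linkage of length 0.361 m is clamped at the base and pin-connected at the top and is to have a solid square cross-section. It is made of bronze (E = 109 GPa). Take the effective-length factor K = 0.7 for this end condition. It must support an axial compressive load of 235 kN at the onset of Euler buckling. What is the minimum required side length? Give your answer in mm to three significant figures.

a ≈ 20.2 mm

L_e = K·L = 0.7 × 0.361 = 0.2527 m
Required I = P_cr·L_e²/(π²E) = 2.350×10^5 × 0.2527² / (π² × 1.09×10^11) = 1.395×10^-8 m⁴
I_req = 1.395×10^4 mm⁴
Solid square: I = a⁴/12  ⇒  a = (12I)^(1/4) = (12×1.395×10^4)^(1/4) = 20.2 mm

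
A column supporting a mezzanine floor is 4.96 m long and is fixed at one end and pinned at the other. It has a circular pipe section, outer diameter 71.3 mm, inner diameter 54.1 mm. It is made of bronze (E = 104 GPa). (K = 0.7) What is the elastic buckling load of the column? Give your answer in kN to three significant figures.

d_o = 71.3 mm, d_i = 54.1 mm
I = π(d_o⁴ − d_i⁴)/64 = π(71.3⁴ − 54.10⁴)/64 = 8.481×10^5 mm⁴
I = 8.481×10^5 mm⁴ = 8.481×10^-7 m⁴
Effective length L_e = K·L = 0.7 × 4.96 = 3.472 m
P_cr = π²EI / L_e² = π² × 104×10⁹ × 8.481×10^-7 / 3.472² = 7.222×10^4 N

P_cr ≈ 72.2 kN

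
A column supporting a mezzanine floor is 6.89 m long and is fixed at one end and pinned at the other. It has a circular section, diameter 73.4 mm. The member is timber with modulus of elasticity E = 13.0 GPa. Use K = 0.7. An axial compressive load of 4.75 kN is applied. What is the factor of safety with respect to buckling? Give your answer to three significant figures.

I = πd⁴/64 = π×73.4⁴/64 = 1.425×10^6 mm⁴
I = 1.425×10^6 mm⁴ = 1.425×10^-6 m⁴
Effective length L_e = K·L = 0.7 × 6.89 = 4.823 m
P_cr = π²EI / L_e² = π² × 13.0×10⁹ × 1.425×10^-6 / 4.823² = 7.859×10^3 N
Factor of safety n = P_cr / P = 7.8589 / 4.75 = 1.65

n ≈ 1.65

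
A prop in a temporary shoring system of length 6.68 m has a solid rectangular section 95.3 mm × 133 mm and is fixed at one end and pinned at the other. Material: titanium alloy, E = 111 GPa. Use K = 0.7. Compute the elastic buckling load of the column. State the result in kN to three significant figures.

Buckling occurs about the weak axis: I_min = h·b³/12 with b = 95.3 mm (the shorter side).
I_min = 133×95.3³/12 = 9.593×10^6 mm⁴
I = 9.593×10^6 mm⁴ = 9.593×10^-6 m⁴
Effective length L_e = K·L = 0.7 × 6.68 = 4.676 m
P_cr = π²EI / L_e² = π² × 111×10⁹ × 9.593×10^-6 / 4.676² = 4.806×10^5 N

P_cr ≈ 481 kN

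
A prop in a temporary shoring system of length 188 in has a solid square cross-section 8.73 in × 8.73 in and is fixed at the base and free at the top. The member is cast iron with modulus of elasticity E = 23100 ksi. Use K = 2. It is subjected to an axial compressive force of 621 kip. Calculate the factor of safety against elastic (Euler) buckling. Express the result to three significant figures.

I = a⁴/12 = 8.73⁴/12 = 484.0 in⁴
Effective length L_e = K·L = 2 × 188 = 376.0 in
P_cr = π²EI / L_e² = π² × 23100×10³ × 484.0 / 376.0² = 7.806×10^5 lb
Factor of safety n = P_cr / P = 780.57 / 621 = 1.26

n ≈ 1.26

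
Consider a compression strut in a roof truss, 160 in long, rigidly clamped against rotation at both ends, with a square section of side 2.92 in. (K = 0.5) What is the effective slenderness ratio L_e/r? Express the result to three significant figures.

For a square r = a/√12 = 2.92/√12 = 0.8429 in
L_e = K·L = 0.5 × 160 = 80.00 in
λ = L_e / r_min = 80.000 / 0.8429 = 94.9

λ ≈ 94.9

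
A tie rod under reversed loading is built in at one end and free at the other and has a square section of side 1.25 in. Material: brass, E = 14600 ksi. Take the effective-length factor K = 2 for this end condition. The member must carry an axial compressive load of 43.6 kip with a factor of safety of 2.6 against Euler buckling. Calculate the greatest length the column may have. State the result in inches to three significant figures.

L_max ≈ 8.04 in

I = a⁴/12 = 1.25⁴/12 = 0.2035 in⁴
Required critical load P_cr = n·P = 2.6 × 43.6 = 113.4 kip = 1.134×10^5 lb
From P_cr = π²EI/(K·L)²:  L = (1/K)·√(π²EI/P_cr) = (1/2)·√(π²×1.46×10^7×0.2035/1.134×10^5)
L = 8.04 in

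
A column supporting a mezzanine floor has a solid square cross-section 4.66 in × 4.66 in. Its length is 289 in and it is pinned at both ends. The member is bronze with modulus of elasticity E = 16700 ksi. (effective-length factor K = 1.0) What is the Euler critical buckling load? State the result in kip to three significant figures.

P_cr ≈ 77.6 kip

I = a⁴/12 = 4.66⁴/12 = 39.30 in⁴
Effective length L_e = K·L = 1 × 289 = 289.0 in
P_cr = π²EI / L_e² = π² × 16700×10³ × 39.30 / 289.0² = 7.755×10^4 lb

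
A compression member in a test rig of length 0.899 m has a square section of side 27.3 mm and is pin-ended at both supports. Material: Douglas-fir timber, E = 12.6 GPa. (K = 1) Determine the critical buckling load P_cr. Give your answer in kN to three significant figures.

P_cr ≈ 7.12 kN

I = a⁴/12 = 27.3⁴/12 = 4.629×10^4 mm⁴
I = 4.629×10^4 mm⁴ = 4.629×10^-8 m⁴
Effective length L_e = K·L = 1 × 0.899 = 0.8990 m
P_cr = π²EI / L_e² = π² × 12.6×10⁹ × 4.629×10^-8 / 0.8990² = 7.122×10^3 N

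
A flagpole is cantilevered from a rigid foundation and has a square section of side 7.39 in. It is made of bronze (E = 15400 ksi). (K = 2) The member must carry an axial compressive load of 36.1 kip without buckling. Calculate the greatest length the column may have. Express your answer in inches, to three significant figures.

I = a⁴/12 = 7.39⁴/12 = 248.5 in⁴
At the buckling limit P_cr = P = 3.610×10^4 lb
From P_cr = π²EI/(K·L)²:  L = (1/K)·√(π²EI/P_cr) = (1/2)·√(π²×1.54×10^7×248.5/3.610×10^4)
L = 511 in

L_max ≈ 511 in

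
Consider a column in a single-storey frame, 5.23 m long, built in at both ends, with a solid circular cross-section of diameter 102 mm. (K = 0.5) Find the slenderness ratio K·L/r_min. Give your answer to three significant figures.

λ ≈ 103

I = πd⁴/64 = π×102⁴/64 = 5.313×10^6 mm⁴
A = 8.171×10^3 mm²;  r_min = √(I/A) = √(5.313×10^6/8.171×10^3) = 25.50 mm
L_e = K·L = 0.5 × 5.23 m = 2.615 m = 2615.0 mm
λ = L_e / r_min = 2615.0 / 25.50 = 103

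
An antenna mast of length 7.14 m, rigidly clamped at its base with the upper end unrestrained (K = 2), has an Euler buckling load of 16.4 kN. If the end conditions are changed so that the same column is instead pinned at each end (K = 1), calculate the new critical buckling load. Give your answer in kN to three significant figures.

P_cr ≈ 65.6 kN

P_cr ∝ 1/K², so P_cr,new = P_cr,old × (K_old/K_new)² = 16.4 × (2/1)²
= 16.4 × 4.000 = 65.6 kN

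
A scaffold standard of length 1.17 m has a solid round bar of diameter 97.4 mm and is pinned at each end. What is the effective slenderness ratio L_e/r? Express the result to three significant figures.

I = πd⁴/64 = π×97.4⁴/64 = 4.418×10^6 mm⁴
A = 7.451×10^3 mm²;  r_min = √(I/A) = √(4.418×10^6/7.451×10^3) = 24.35 mm
L_e = K·L = 1 × 1.17 m = 1.170 m = 1170.0 mm
λ = L_e / r_min = 1170.0 / 24.35 = 48.0

λ ≈ 48.0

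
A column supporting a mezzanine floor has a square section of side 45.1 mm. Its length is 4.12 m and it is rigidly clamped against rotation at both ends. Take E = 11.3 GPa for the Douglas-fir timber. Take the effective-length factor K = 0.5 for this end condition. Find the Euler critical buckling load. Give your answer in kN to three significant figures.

P_cr ≈ 9.06 kN

I = a⁴/12 = 45.1⁴/12 = 3.448×10^5 mm⁴
I = 3.448×10^5 mm⁴ = 3.448×10^-7 m⁴
Effective length L_e = K·L = 0.5 × 4.12 = 2.060 m
P_cr = π²EI / L_e² = π² × 11.3×10⁹ × 3.448×10^-7 / 2.060² = 9.061×10^3 N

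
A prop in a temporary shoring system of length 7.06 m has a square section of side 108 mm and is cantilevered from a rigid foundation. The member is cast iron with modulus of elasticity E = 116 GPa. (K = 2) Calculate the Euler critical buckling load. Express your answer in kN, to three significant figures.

I = a⁴/12 = 108⁴/12 = 1.134×10^7 mm⁴
I = 1.134×10^7 mm⁴ = 1.134×10^-5 m⁴
Effective length L_e = K·L = 2 × 7.06 = 14.12 m
P_cr = π²EI / L_e² = π² × 116×10⁹ × 1.134×10^-5 / 14.12² = 6.510×10^4 N

P_cr ≈ 65.1 kN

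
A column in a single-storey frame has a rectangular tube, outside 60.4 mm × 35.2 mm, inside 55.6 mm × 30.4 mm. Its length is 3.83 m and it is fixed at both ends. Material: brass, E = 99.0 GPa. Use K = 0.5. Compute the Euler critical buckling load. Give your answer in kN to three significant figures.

P_cr ≈ 23.8 kN

Weak-axis I_min = (h_o·b_o³ − h_i·b_i³)/12 with b_o = 35.2, b_i = 30.40 mm (shorter outer/inner sides).
I_min = (60.4×35.2³ − 55.60×30.40³)/12 = 8.935×10^4 mm⁴
I = 8.935×10^4 mm⁴ = 8.935×10^-8 m⁴
Effective length L_e = K·L = 0.5 × 3.83 = 1.915 m
P_cr = π²EI / L_e² = π² × 99.0×10⁹ × 8.935×10^-8 / 1.915² = 2.381×10^4 N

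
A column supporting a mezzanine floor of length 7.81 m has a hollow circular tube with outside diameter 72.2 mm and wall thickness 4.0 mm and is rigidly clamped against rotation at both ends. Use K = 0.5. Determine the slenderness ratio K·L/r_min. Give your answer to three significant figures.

Inner diameter d_i = 72.2 − 2×4.0 = 64.20 mm
I = π(d_o⁴ − d_i⁴)/64 = π(72.2⁴ − 64.20⁴)/64 = 5.000×10^5 mm⁴
A = 857.0 mm²;  r_min = √(I/A) = √(5.000×10^5/857.0) = 24.15 mm
L_e = K·L = 0.5 × 7.81 m = 3.905 m = 3905.0 mm
λ = L_e / r_min = 3905.0 / 24.15 = 162

λ ≈ 162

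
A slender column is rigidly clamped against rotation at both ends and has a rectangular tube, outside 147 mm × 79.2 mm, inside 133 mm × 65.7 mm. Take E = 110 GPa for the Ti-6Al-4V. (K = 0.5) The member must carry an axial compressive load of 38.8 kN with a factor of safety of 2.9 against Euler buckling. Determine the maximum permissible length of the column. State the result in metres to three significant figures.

Weak-axis I_min = (h_o·b_o³ − h_i·b_i³)/12 with b_o = 79.2, b_i = 65.70 mm (shorter outer/inner sides).
I_min = (147×79.2³ − 133.0×65.70³)/12 = 2.943×10^6 mm⁴
I = 2.943×10^-6 m⁴
Required critical load P_cr = n·P = 2.9 × 38.8 = 112.5 kN = 1.125×10^5 N
From P_cr = π²EI/(K·L)²:  L = (1/K)·√(π²EI/P_cr) = (1/0.5)·√(π²×1.10×10^11×2.943×10^-6/1.125×10^5)
L = 10.7 m

L_max ≈ 10.7 m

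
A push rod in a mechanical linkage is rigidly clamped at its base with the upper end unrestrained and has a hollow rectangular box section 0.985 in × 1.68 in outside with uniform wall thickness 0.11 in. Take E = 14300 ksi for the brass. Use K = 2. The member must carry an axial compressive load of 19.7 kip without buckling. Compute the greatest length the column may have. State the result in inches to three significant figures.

L_max ≈ 11.9 in

Inner dimensions: h_i = 1.68 − 2×0.11 = 1.460 in, b_i = 0.985 − 2×0.11 = 0.7650 in
Weak-axis I_min = (h_o·b_o³ − h_i·b_i³)/12 with b_o = 0.985, b_i = 0.7650 in (shorter outer/inner sides).
I_min = (1.68×0.985³ − 1.460×0.7650³)/12 = 7.932×10^-2 in⁴
At the buckling limit P_cr = P = 1.970×10^4 lb
From P_cr = π²EI/(K·L)²:  L = (1/K)·√(π²EI/P_cr) = (1/2)·√(π²×1.43×10^7×7.932×10^-2/1.970×10^4)
L = 11.9 in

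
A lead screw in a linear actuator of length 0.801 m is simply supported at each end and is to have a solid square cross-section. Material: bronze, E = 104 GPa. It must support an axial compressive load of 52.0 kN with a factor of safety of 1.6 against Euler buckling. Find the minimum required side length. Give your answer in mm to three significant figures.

a ≈ 28.1 mm

Required P_cr = n·P = 1.6 × 52.0 = 83.20 kN
L_e = K·L = 1 × 0.801 = 0.8010 m
Required I = P_cr·L_e²/(π²E) = 8.320×10^4 × 0.8010² / (π² × 1.04×10^11) = 5.201×10^-8 m⁴
I_req = 5.201×10^4 mm⁴
Solid square: I = a⁴/12  ⇒  a = (12I)^(1/4) = (12×5.201×10^4)^(1/4) = 28.1 mm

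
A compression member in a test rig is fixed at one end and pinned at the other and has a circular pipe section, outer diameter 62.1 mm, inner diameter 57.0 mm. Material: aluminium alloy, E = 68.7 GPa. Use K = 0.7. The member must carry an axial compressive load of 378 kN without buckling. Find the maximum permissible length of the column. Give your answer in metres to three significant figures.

d_o = 62.1 mm, d_i = 57.0 mm
I = π(d_o⁴ − d_i⁴)/64 = π(62.1⁴ − 57.00⁴)/64 = 2.119×10^5 mm⁴
I = 2.119×10^-7 m⁴
At the buckling limit P_cr = P = 3.780×10^5 N
From P_cr = π²EI/(K·L)²:  L = (1/K)·√(π²EI/P_cr) = (1/0.7)·√(π²×6.87×10^10×2.119×10^-7/3.780×10^5)
L = 0.881 m

L_max ≈ 0.881 m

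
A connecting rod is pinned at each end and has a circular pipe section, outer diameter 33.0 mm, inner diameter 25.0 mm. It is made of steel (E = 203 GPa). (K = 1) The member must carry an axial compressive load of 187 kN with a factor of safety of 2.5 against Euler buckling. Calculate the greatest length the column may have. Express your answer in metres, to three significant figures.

L_max ≈ 0.409 m

d_o = 33.0 mm, d_i = 25.0 mm
I = π(d_o⁴ − d_i⁴)/64 = π(33.0⁴ − 25.00⁴)/64 = 3.904×10^4 mm⁴
I = 3.904×10^-8 m⁴
Required critical load P_cr = n·P = 2.5 × 187 = 467.5 kN = 4.675×10^5 N
From P_cr = π²EI/(K·L)²:  L = (1/K)·√(π²EI/P_cr) = (1/1)·√(π²×2.03×10^11×3.904×10^-8/4.675×10^5)
L = 0.409 m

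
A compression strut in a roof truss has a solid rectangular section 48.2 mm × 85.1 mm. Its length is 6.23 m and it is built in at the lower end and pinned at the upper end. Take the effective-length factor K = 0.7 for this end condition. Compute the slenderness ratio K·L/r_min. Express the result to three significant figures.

For a rectangle r_min = b/√12 = 48.2/√12 = 13.91 mm
L_e = K·L = 0.7 × 6.23 m = 4.361 m = 4361.0 mm
λ = L_e / r_min = 4361.0 / 13.91 = 313

λ ≈ 313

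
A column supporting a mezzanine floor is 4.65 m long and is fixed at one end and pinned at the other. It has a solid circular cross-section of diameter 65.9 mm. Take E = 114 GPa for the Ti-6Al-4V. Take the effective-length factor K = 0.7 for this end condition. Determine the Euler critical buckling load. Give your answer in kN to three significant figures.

P_cr ≈ 98.3 kN

I = πd⁴/64 = π×65.9⁴/64 = 9.258×10^5 mm⁴
I = 9.258×10^5 mm⁴ = 9.258×10^-7 m⁴
Effective length L_e = K·L = 0.7 × 4.65 = 3.255 m
P_cr = π²EI / L_e² = π² × 114×10⁹ × 9.258×10^-7 / 3.255² = 9.831×10^4 N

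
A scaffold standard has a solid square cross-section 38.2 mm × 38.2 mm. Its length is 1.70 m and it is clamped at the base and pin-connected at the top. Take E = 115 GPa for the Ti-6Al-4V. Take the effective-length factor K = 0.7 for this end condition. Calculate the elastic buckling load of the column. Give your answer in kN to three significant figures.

I = a⁴/12 = 38.2⁴/12 = 1.774×10^5 mm⁴
I = 1.774×10^5 mm⁴ = 1.774×10^-7 m⁴
Effective length L_e = K·L = 0.7 × 1.70 = 1.190 m
P_cr = π²EI / L_e² = π² × 115×10⁹ × 1.774×10^-7 / 1.190² = 1.422×10^5 N

P_cr ≈ 142 kN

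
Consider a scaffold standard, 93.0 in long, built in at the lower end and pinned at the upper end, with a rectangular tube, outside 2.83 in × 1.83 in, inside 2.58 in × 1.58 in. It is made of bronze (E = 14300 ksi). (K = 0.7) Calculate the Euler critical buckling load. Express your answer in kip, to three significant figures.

Weak-axis I_min = (h_o·b_o³ − h_i·b_i³)/12 with b_o = 1.83, b_i = 1.580 in (shorter outer/inner sides).
I_min = (2.83×1.83³ − 2.580×1.580³)/12 = 0.5973 in⁴
Effective length L_e = K·L = 0.7 × 93.0 = 65.10 in
P_cr = π²EI / L_e² = π² × 14300×10³ × 0.5973 / 65.10² = 1.989×10^4 lb

P_cr ≈ 19.9 kip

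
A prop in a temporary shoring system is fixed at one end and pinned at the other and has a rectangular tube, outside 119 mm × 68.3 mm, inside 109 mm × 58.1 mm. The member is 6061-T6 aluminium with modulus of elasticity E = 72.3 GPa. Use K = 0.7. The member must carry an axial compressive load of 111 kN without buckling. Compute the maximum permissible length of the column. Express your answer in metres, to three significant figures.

Weak-axis I_min = (h_o·b_o³ − h_i·b_i³)/12 with b_o = 68.3, b_i = 58.10 mm (shorter outer/inner sides).
I_min = (119×68.3³ − 109.0×58.10³)/12 = 1.378×10^6 mm⁴
I = 1.378×10^-6 m⁴
At the buckling limit P_cr = P = 1.110×10^5 N
From P_cr = π²EI/(K·L)²:  L = (1/K)·√(π²EI/P_cr) = (1/0.7)·√(π²×7.23×10^10×1.378×10^-6/1.110×10^5)
L = 4.25 m

L_max ≈ 4.25 m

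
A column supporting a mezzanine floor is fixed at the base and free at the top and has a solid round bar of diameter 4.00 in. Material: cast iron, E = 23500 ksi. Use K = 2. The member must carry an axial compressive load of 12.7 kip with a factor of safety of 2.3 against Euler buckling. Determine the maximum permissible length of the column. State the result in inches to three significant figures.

I = πd⁴/64 = π×4.00⁴/64 = 12.57 in⁴
Required critical load P_cr = n·P = 2.3 × 12.7 = 29.21 kip = 2.921×10^4 lb
From P_cr = π²EI/(K·L)²:  L = (1/K)·√(π²EI/P_cr) = (1/2)·√(π²×2.35×10^7×12.57/2.921×10^4)
L = 158 in

L_max ≈ 158 in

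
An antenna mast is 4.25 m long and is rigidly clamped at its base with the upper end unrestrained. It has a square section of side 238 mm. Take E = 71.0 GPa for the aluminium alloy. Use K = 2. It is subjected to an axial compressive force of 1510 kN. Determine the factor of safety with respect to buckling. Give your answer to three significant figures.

I = a⁴/12 = 238⁴/12 = 2.674×10^8 mm⁴
I = 2.674×10^8 mm⁴ = 2.674×10^-4 m⁴
Effective length L_e = K·L = 2 × 4.25 = 8.500 m
P_cr = π²EI / L_e² = π² × 71.0×10⁹ × 2.674×10^-4 / 8.500² = 2.593×10^6 N
Factor of safety n = P_cr / P = 2593.3 / 1510 = 1.72

n ≈ 1.72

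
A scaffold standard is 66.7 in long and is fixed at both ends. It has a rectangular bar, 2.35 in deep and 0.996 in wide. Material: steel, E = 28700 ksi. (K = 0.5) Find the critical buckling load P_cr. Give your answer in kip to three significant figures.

P_cr ≈ 49.3 kip

Buckling occurs about the weak axis: I_min = h·b³/12 with b = 0.996 in (the shorter side).
I_min = 2.35×0.996³/12 = 0.1935 in⁴
Effective length L_e = K·L = 0.5 × 66.7 = 33.35 in
P_cr = π²EI / L_e² = π² × 28700×10³ × 0.1935 / 33.35² = 4.928×10^4 lb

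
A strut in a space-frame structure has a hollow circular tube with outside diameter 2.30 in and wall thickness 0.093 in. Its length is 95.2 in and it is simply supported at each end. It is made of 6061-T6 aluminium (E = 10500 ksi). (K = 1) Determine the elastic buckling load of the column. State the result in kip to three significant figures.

Inner diameter d_i = 2.30 − 2×0.093 = 2.114 in
I = π(d_o⁴ − d_i⁴)/64 = π(2.30⁴ − 2.114⁴)/64 = 0.3933 in⁴
Effective length L_e = K·L = 1 × 95.2 = 95.20 in
P_cr = π²EI / L_e² = π² × 10500×10³ × 0.3933 / 95.20² = 4.497×10^3 lb

P_cr ≈ 4.50 kip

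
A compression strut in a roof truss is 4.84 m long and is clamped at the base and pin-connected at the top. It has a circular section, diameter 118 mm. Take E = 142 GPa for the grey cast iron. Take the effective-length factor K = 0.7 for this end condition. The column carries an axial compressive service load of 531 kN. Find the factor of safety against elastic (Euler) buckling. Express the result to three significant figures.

n ≈ 2.19

I = πd⁴/64 = π×118⁴/64 = 9.517×10^6 mm⁴
I = 9.517×10^6 mm⁴ = 9.517×10^-6 m⁴
Effective length L_e = K·L = 0.7 × 4.84 = 3.388 m
P_cr = π²EI / L_e² = π² × 142×10⁹ × 9.517×10^-6 / 3.388² = 1.162×10^6 N
Factor of safety n = P_cr / P = 1162.0 / 531 = 2.19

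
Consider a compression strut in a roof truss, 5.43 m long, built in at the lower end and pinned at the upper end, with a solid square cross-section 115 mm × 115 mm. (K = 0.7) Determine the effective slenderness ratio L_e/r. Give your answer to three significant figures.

λ ≈ 114

I = a⁴/12 = 115⁴/12 = 1.458×10^7 mm⁴
A = 1.323×10^4 mm²;  r_min = √(I/A) = √(1.458×10^7/1.323×10^4) = 33.20 mm
L_e = K·L = 0.7 × 5.43 m = 3.801 m = 3801.0 mm
λ = L_e / r_min = 3801.0 / 33.20 = 114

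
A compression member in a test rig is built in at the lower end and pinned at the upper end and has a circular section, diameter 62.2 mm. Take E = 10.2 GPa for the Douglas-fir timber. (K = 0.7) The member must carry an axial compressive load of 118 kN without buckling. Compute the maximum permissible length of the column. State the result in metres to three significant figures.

I = πd⁴/64 = π×62.2⁴/64 = 7.347×10^5 mm⁴
I = 7.347×10^-7 m⁴
At the buckling limit P_cr = P = 1.180×10^5 N
From P_cr = π²EI/(K·L)²:  L = (1/K)·√(π²EI/P_cr) = (1/0.7)·√(π²×1.02×10^10×7.347×10^-7/1.180×10^5)
L = 1.13 m

L_max ≈ 1.13 m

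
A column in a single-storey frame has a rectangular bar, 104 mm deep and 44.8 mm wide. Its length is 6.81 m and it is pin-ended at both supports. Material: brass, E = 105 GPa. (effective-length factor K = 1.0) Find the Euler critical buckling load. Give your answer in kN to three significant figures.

Buckling occurs about the weak axis: I_min = h·b³/12 with b = 44.8 mm (the shorter side).
I_min = 104×44.8³/12 = 7.793×10^5 mm⁴
I = 7.793×10^5 mm⁴ = 7.793×10^-7 m⁴
Effective length L_e = K·L = 1 × 6.81 = 6.810 m
P_cr = π²EI / L_e² = π² × 105×10⁹ × 7.793×10^-7 / 6.810² = 1.741×10^4 N

P_cr ≈ 17.4 kN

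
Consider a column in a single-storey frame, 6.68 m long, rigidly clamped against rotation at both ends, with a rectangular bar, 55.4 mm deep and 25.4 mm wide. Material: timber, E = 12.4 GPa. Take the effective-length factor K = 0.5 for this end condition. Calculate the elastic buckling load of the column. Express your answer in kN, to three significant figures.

P_cr ≈ 0.830 kN

Buckling occurs about the weak axis: I_min = h·b³/12 with b = 25.4 mm (the shorter side).
I_min = 55.4×25.4³/12 = 7.565×10^4 mm⁴
I = 7.565×10^4 mm⁴ = 7.565×10^-8 m⁴
Effective length L_e = K·L = 0.5 × 6.68 = 3.340 m
P_cr = π²EI / L_e² = π² × 12.4×10⁹ × 7.565×10^-8 / 3.340² = 830.0 N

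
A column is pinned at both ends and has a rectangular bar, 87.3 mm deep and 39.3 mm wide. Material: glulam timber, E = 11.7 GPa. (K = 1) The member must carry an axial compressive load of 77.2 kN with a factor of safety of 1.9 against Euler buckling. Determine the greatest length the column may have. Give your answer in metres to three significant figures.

Buckling occurs about the weak axis: I_min = h·b³/12 with b = 39.3 mm (the shorter side).
I_min = 87.3×39.3³/12 = 4.416×10^5 mm⁴
I = 4.416×10^-7 m⁴
Required critical load P_cr = n·P = 1.9 × 77.2 = 146.7 kN = 1.467×10^5 N
From P_cr = π²EI/(K·L)²:  L = (1/K)·√(π²EI/P_cr) = (1/1)·√(π²×1.17×10^10×4.416×10^-7/1.467×10^5)
L = 0.590 m

L_max ≈ 0.590 m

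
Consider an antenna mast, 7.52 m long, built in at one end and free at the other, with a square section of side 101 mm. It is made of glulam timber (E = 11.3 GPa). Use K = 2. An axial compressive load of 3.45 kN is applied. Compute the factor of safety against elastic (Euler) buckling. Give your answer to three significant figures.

I = a⁴/12 = 101⁴/12 = 8.672×10^6 mm⁴
I = 8.672×10^6 mm⁴ = 8.672×10^-6 m⁴
Effective length L_e = K·L = 2 × 7.52 = 15.04 m
P_cr = π²EI / L_e² = π² × 11.3×10⁹ × 8.672×10^-6 / 15.04² = 4.275×10^3 N
Factor of safety n = P_cr / P = 4.2755 / 3.45 = 1.24

n ≈ 1.24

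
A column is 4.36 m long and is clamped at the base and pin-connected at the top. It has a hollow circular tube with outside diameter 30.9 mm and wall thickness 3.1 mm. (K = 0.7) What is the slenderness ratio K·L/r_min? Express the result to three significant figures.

Inner diameter d_i = 30.9 − 2×3.1 = 24.70 mm
I = π(d_o⁴ − d_i⁴)/64 = π(30.9⁴ − 24.70⁴)/64 = 2.648×10^4 mm⁴
A = 270.7 mm²;  r_min = √(I/A) = √(2.648×10^4/270.7) = 9.890 mm
L_e = K·L = 0.7 × 4.36 m = 3.052 m = 3052.0 mm
λ = L_e / r_min = 3052.0 / 9.890 = 309

λ ≈ 309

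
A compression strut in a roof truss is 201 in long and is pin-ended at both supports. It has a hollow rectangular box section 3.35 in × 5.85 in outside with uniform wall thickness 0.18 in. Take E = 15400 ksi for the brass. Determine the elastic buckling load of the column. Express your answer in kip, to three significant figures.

P_cr ≈ 22.9 kip

Inner dimensions: h_i = 5.85 − 2×0.18 = 5.490 in, b_i = 3.35 − 2×0.18 = 2.990 in
Weak-axis I_min = (h_o·b_o³ − h_i·b_i³)/12 with b_o = 3.35, b_i = 2.990 in (shorter outer/inner sides).
I_min = (5.85×3.35³ − 5.490×2.990³)/12 = 6.098 in⁴
Effective length L_e = K·L = 1 × 201 = 201.0 in
P_cr = π²EI / L_e² = π² × 15400×10³ × 6.098 / 201.0² = 2.294×10^4 lb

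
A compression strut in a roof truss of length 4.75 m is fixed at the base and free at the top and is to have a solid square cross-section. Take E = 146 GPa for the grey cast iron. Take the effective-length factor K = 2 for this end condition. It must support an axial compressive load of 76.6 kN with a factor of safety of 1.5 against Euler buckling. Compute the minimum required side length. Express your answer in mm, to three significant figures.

a ≈ 96.4 mm

Required P_cr = n·P = 1.5 × 76.6 = 114.9 kN
L_e = K·L = 2 × 4.75 = 9.500 m
Required I = P_cr·L_e²/(π²E) = 1.149×10^5 × 9.500² / (π² × 1.46×10^11) = 7.196×10^-6 m⁴
I_req = 7.196×10^6 mm⁴
Solid square: I = a⁴/12  ⇒  a = (12I)^(1/4) = (12×7.196×10^6)^(1/4) = 96.4 mm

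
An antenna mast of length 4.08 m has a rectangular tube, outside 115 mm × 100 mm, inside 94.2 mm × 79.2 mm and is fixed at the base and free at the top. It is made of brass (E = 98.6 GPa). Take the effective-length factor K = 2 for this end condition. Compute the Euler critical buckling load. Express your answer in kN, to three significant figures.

Weak-axis I_min = (h_o·b_o³ − h_i·b_i³)/12 with b_o = 100, b_i = 79.20 mm (shorter outer/inner sides).
I_min = (115×100³ − 94.20×79.20³)/12 = 5.684×10^6 mm⁴
I = 5.684×10^6 mm⁴ = 5.684×10^-6 m⁴
Effective length L_e = K·L = 2 × 4.08 = 8.160 m
P_cr = π²EI / L_e² = π² × 98.6×10⁹ × 5.684×10^-6 / 8.160² = 8.306×10^4 N

P_cr ≈ 83.1 kN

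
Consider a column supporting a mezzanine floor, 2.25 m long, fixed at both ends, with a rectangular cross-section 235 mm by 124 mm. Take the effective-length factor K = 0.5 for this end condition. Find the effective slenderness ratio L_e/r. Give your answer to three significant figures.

For a rectangle r_min = b/√12 = 124/√12 = 35.80 mm
L_e = K·L = 0.5 × 2.25 m = 1.125 m = 1125.0 mm
λ = L_e / r_min = 1125.0 / 35.80 = 31.4

λ ≈ 31.4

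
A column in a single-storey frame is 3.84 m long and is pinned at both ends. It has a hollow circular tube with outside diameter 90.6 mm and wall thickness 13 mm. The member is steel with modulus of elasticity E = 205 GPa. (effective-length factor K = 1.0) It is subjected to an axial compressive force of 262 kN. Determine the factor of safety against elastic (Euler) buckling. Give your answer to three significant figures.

n ≈ 1.28

Inner diameter d_i = 90.6 − 2×13 = 64.60 mm
I = π(d_o⁴ − d_i⁴)/64 = π(90.6⁴ − 64.60⁴)/64 = 2.452×10^6 mm⁴
I = 2.452×10^6 mm⁴ = 2.452×10^-6 m⁴
Effective length L_e = K·L = 1 × 3.84 = 3.840 m
P_cr = π²EI / L_e² = π² × 205×10⁹ × 2.452×10^-6 / 3.840² = 3.365×10^5 N
Factor of safety n = P_cr / P = 336.51 / 262 = 1.28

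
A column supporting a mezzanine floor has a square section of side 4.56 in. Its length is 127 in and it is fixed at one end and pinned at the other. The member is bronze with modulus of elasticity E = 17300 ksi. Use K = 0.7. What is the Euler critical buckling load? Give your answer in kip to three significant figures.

P_cr ≈ 778 kip

I = a⁴/12 = 4.56⁴/12 = 36.03 in⁴
Effective length L_e = K·L = 0.7 × 127 = 88.90 in
P_cr = π²EI / L_e² = π² × 17300×10³ × 36.03 / 88.90² = 7.784×10^5 lb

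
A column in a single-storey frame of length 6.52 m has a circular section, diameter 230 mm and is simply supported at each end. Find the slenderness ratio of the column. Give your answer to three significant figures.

λ ≈ 113

I = πd⁴/64 = π×230⁴/64 = 1.374×10^8 mm⁴
A = 4.155×10^4 mm²;  r_min = √(I/A) = √(1.374×10^8/4.155×10^4) = 57.50 mm
L_e = K·L = 1 × 6.52 m = 6.520 m = 6520.0 mm
λ = L_e / r_min = 6520.0 / 57.50 = 113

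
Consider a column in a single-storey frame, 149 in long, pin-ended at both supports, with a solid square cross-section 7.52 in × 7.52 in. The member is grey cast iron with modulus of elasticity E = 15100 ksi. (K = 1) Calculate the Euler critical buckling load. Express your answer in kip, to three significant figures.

P_cr ≈ 1790 kip

I = a⁴/12 = 7.52⁴/12 = 266.5 in⁴
Effective length L_e = K·L = 1 × 149 = 149.0 in
P_cr = π²EI / L_e² = π² × 15100×10³ × 266.5 / 149.0² = 1.789×10^6 lb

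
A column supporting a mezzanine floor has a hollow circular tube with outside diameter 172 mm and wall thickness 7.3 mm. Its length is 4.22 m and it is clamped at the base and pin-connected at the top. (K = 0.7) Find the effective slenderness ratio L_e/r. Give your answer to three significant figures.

Inner diameter d_i = 172 − 2×7.3 = 157.4 mm
I = π(d_o⁴ − d_i⁴)/64 = π(172⁴ − 157.4⁴)/64 = 1.283×10^7 mm⁴
A = 3.777×10^3 mm²;  r_min = √(I/A) = √(1.283×10^7/3.777×10^3) = 58.29 mm
L_e = K·L = 0.7 × 4.22 m = 2.954 m = 2954.0 mm
λ = L_e / r_min = 2954.0 / 58.29 = 50.7

λ ≈ 50.7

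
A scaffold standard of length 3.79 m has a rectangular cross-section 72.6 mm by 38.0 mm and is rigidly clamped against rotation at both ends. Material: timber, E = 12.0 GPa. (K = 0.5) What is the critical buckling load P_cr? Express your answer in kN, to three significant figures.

P_cr ≈ 10.9 kN

Buckling occurs about the weak axis: I_min = h·b³/12 with b = 38.0 mm (the shorter side).
I_min = 72.6×38.0³/12 = 3.320×10^5 mm⁴
I = 3.320×10^5 mm⁴ = 3.320×10^-7 m⁴
Effective length L_e = K·L = 0.5 × 3.79 = 1.895 m
P_cr = π²EI / L_e² = π² × 12.0×10⁹ × 3.320×10^-7 / 1.895² = 1.095×10^4 N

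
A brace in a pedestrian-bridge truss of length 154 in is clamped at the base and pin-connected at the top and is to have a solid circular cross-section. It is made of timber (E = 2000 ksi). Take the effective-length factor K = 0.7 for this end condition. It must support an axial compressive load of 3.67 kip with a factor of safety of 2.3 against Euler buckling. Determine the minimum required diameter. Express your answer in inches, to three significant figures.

d ≈ 3.17 in

Required P_cr = n·P = 2.3 × 3.67 = 8.441 kip
L_e = K·L = 0.7 × 154 = 107.8 in
Required I = P_cr·L_e²/(π²E) = 8.441×10^3 × 107.8² / (π² × 2.00×10^6) = 4.969 in⁴
Solid circle: I = πd⁴/64  ⇒  d = (64I/π)^(1/4) = (64×4.969/π)^(1/4) = 3.17 in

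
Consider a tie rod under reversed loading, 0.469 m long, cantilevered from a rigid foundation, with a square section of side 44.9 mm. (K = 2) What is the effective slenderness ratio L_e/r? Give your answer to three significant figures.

λ ≈ 72.4

I = a⁴/12 = 44.9⁴/12 = 3.387×10^5 mm⁴
A = 2.016×10^3 mm²;  r_min = √(I/A) = √(3.387×10^5/2.016×10^3) = 12.96 mm
L_e = K·L = 2 × 0.469 m = 0.9380 m = 938.00 mm
λ = L_e / r_min = 938.00 / 12.96 = 72.4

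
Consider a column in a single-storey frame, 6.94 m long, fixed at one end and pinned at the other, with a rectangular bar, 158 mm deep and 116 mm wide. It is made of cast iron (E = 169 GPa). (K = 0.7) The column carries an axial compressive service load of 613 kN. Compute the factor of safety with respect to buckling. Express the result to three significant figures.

n ≈ 2.37

Buckling occurs about the weak axis: I_min = h·b³/12 with b = 116 mm (the shorter side).
I_min = 158×116³/12 = 2.055×10^7 mm⁴
I = 2.055×10^7 mm⁴ = 2.055×10^-5 m⁴
Effective length L_e = K·L = 0.7 × 6.94 = 4.858 m
P_cr = π²EI / L_e² = π² × 169×10⁹ × 2.055×10^-5 / 4.858² = 1.453×10^6 N
Factor of safety n = P_cr / P = 1452.5 / 613 = 2.37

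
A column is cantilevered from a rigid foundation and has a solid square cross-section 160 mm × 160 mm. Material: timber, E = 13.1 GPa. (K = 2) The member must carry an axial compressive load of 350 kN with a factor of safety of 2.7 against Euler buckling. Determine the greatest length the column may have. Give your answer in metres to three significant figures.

I = a⁴/12 = 160⁴/12 = 5.461×10^7 mm⁴
I = 5.461×10^-5 m⁴
Required critical load P_cr = n·P = 2.7 × 350 = 945.0 kN = 9.450×10^5 N
From P_cr = π²EI/(K·L)²:  L = (1/K)·√(π²EI/P_cr) = (1/2)·√(π²×1.31×10^10×5.461×10^-5/9.450×10^5)
L = 1.37 m

L_max ≈ 1.37 m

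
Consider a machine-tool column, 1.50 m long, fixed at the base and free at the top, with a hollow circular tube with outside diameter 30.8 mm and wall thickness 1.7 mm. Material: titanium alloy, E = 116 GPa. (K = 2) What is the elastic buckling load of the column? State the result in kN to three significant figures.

P_cr ≈ 2.10 kN

Inner diameter d_i = 30.8 − 2×1.7 = 27.40 mm
I = π(d_o⁴ − d_i⁴)/64 = π(30.8⁴ − 27.40⁴)/64 = 1.651×10^4 mm⁴
I = 1.651×10^4 mm⁴ = 1.651×10^-8 m⁴
Effective length L_e = K·L = 2 × 1.50 = 3.000 m
P_cr = π²EI / L_e² = π² × 116×10⁹ × 1.651×10^-8 / 3.000² = 2.100×10^3 N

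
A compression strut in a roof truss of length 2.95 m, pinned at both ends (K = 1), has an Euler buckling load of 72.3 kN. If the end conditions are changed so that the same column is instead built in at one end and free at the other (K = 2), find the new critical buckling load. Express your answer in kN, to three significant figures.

P_cr ∝ 1/K², so P_cr,new = P_cr,old × (K_old/K_new)² = 72.3 × (1/2)²
= 72.3 × 0.2500 = 18.1 kN

P_cr ≈ 18.1 kN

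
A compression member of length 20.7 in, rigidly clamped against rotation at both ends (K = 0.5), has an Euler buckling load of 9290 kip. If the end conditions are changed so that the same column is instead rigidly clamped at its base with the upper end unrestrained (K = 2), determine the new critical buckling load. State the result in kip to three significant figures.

P_cr ∝ 1/K², so P_cr,new = P_cr,old × (K_old/K_new)² = 9290 × (0.5/2)²
= 9290 × 0.06250 = 581 kip

P_cr ≈ 581 kip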